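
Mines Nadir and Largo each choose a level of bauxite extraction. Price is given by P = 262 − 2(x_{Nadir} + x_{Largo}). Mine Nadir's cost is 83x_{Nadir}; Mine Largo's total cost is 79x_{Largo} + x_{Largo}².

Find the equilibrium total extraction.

Mine Nadir's profit: π = x_{Nadir}(262 − 2(x_{Nadir} + x_{Largo})) − 83x_{Nadir}.
∂π/∂x_{Nadir} = 179 − 4x_{Nadir} − 2x_{Largo} = 0, so x_{Nadir} = 44.75 − 0.5x_{Largo}.
For Largo: ∂π/∂x_{Largo} = 183 − 6x_{Largo} − 2x_{Nadir} = 0 ⇒ x_{Largo} = 30.5 − (1/3)x_{Nadir}.
Plugging x_{Largo} into Nadir's best response: x_{Nadir} = 44.75 − 0.5(30.5 − (1/3)x_{Nadir}) ⇒ (5/6)x_{Nadir} = 29.5, so x_{Nadir} = 35.4.
Then x_{Largo} = 30.5 − (1/3)·35.4 = 18.7.
Total extraction: 35.4 + 18.7 = 54.1.

54.1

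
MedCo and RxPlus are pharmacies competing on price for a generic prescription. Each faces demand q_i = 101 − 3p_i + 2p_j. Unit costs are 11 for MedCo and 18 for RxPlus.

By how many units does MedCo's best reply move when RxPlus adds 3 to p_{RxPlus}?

MedCo's profit: π = (p_{MedCo} − 11)(101 − 3p_{MedCo} + 2p_{RxPlus}).
∂π/∂p_{MedCo} = 134 − 6p_{MedCo} + 2p_{RxPlus} = 0 ⇒ p_{MedCo} = 67/3 + (1/3)p_{RxPlus}.
The reaction-function slope is 1/3, so a 3-unit rise in p_{RxPlus} moves p_{MedCo} by 1/3 × 3 = 1. MedCo's best response rises — the actions are strategic complements.

1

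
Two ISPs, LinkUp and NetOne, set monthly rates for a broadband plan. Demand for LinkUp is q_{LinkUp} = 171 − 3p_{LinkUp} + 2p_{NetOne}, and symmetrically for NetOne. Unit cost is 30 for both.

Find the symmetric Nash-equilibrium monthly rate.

65.25

LinkUp's profit: π = (p_{LinkUp} − 30)(171 − 3p_{LinkUp} + 2p_{NetOne}).
∂π/∂p_{LinkUp} = 261 − 6p_{LinkUp} + 2p_{NetOne} = 0 ⇒ p_{LinkUp} = 43.5 + (1/3)p_{NetOne}.
The game is symmetric, so in equilibrium p_{NetOne} = p_{LinkUp}: the reaction function gives (2/3)p_{LinkUp} = 43.5, hence p_{LinkUp} = 65.25.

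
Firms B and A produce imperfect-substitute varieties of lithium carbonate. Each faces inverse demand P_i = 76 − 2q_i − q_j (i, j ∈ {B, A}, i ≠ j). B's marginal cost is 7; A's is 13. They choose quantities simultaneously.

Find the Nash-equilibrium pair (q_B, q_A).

14.2, 12.2

Firm B's profit: π = q_B(76 − 2q_B − q_A) − 7q_B.
∂π/∂q_B = 69 − 4q_B − q_A = 0 ⇒ q_B = 17.25 − 0.25q_A.
Similarly q_A = 15.75 − 0.25q_B.
Substituting the second reaction function into the first: q_B = 17.25 − 0.25(15.75 − 0.25q_B), which gives 0.9375q_B = 13.3125 ⇒ q_B = 14.2.
Then q_A = 15.75 − 0.25·14.2 = 12.2.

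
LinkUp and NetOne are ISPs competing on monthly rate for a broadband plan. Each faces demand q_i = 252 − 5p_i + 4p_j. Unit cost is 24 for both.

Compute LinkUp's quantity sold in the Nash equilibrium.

LinkUp's profit: π = (p_{LinkUp} − 24)(252 − 5p_{LinkUp} + 4p_{NetOne}).
∂π/∂p_{LinkUp} = 372 − 10p_{LinkUp} + 4p_{NetOne} = 0 ⇒ p_{LinkUp} = 37.2 + 0.4p_{NetOne}.
The game is symmetric, so in equilibrium p_{NetOne} = p_{LinkUp}: the reaction function gives 0.6p_{LinkUp} = 37.2, hence p_{LinkUp} = 62.
q_{LinkUp} = 252 − 5·62 + 4·62 = 190.

190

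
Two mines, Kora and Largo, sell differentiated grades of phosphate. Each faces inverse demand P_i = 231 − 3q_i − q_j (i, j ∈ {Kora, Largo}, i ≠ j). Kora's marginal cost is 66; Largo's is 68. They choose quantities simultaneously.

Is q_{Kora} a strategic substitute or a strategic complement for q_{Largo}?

strategic substitutes

Mine Kora's profit: π = q_{Kora}(231 − 3q_{Kora} − q_{Largo}) − 66q_{Kora}.
∂π/∂q_{Kora} = 165 − 6q_{Kora} − q_{Largo} = 0 ⇒ q_{Kora} = 27.5 − (1/6)q_{Largo}.
The best-response slope dq_{Kora}/dq_{Largo} = −1/6 < 0: the reaction function is downward-sloping, so the choices are strategic substitutes.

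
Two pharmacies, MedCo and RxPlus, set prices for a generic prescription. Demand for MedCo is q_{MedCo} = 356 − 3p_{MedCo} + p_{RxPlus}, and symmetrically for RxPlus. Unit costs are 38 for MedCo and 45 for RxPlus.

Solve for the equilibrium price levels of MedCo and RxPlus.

94.6, 97.6

MedCo's profit: π = (p_{MedCo} − 38)(356 − 3p_{MedCo} + p_{RxPlus}).
∂π/∂p_{MedCo} = 470 − 6p_{MedCo} + p_{RxPlus} = 0 ⇒ p_{MedCo} = 235/3 + (1/6)p_{RxPlus}.
Similarly p_{RxPlus} = 491/6 + (1/6)p_{MedCo}.
Plugging p_{RxPlus} into MedCo's best response: p_{MedCo} = 235/3 + (1/6)(491/6 + (1/6)p_{MedCo}) ⇒ (35/36)p_{MedCo} = 3311/36, so p_{MedCo} = 94.6.
Then p_{RxPlus} = 491/6 + (1/6)·94.6 = 97.6.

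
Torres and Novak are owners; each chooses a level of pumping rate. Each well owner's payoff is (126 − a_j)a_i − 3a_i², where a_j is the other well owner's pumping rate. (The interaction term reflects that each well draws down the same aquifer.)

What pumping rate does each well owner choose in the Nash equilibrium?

18

Torres's payoff is (126 − a_N)a_T − 3a_T².
∂π/∂a_T = 126 − a_N − 6a_T = 0, so a_T = 21 − (1/6)a_N.
By symmetry a_N = a_T; substituting into the reaction function, (7/6)a_T = 21 and a_T = 18.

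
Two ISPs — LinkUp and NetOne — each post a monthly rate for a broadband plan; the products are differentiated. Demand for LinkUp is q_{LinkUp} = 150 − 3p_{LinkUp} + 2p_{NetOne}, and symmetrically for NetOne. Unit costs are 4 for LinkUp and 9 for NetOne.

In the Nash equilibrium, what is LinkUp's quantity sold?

112.3125

LinkUp's profit: π = (p_{LinkUp} − 4)(150 − 3p_{LinkUp} + 2p_{NetOne}).
∂π/∂p_{LinkUp} = 162 − 6p_{LinkUp} + 2p_{NetOne} = 0 ⇒ p_{LinkUp} = 27 + (1/3)p_{NetOne}.
Similarly p_{NetOne} = 29.5 + (1/3)p_{LinkUp}.
Solving the two reaction functions simultaneously: (1 − (1/3)(1/3))p_{LinkUp} = 27 + (1/3)·29.5, so (8/9)p_{LinkUp} = 221/6 and p_{LinkUp} = 41.4375.
Then p_{NetOne} = 29.5 + (1/3)·41.4375 = 43.3125.
q_{LinkUp} = 150 − 3·41.4375 + 2·43.3125 = 112.3125.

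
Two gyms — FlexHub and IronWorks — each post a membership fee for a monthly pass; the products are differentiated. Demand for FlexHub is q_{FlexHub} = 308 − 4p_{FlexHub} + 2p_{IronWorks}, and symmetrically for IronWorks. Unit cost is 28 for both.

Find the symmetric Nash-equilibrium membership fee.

70

FlexHub's profit: π = (p_{FlexHub} − 28)(308 − 4p_{FlexHub} + 2p_{IronWorks}).
∂π/∂p_{FlexHub} = 420 − 8p_{FlexHub} + 2p_{IronWorks} = 0 ⇒ p_{FlexHub} = 52.5 + 0.25p_{IronWorks}.
By symmetry p_{IronWorks} = p_{FlexHub}; substituting into the reaction function, 0.75p_{FlexHub} = 52.5 and p_{FlexHub} = 70.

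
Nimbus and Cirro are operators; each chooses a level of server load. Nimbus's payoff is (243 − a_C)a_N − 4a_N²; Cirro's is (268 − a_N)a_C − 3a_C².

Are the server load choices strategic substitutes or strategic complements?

strategic substitutes

Expanding Nimbus's payoff: 243a_N − a_Ca_N − 4a_N².
∂π/∂a_N = 243 − a_C − 8a_N = 0, so a_N = 30.375 − 0.125a_C.
The best-response slope da_N/da_C = −0.125 < 0: the reaction function is downward-sloping, so the choices are strategic substitutes.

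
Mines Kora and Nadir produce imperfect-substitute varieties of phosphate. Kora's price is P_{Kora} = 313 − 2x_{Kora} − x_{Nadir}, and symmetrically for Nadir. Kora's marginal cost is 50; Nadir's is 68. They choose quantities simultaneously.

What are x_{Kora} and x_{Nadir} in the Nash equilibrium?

Mine Kora's profit: π = x_{Kora}(313 − 2x_{Kora} − x_{Nadir}) − 50x_{Kora}.
∂π/∂x_{Kora} = 263 − 4x_{Kora} − x_{Nadir} = 0 ⇒ x_{Kora} = 65.75 − 0.25x_{Nadir}.
Similarly x_{Nadir} = 61.25 − 0.25x_{Kora}.
Plugging x_{Nadir} into Kora's best response: x_{Kora} = 65.75 − 0.25(61.25 − 0.25x_{Kora}) ⇒ 0.9375x_{Kora} = 50.4375, so x_{Kora} = 53.8.
Then x_{Nadir} = 61.25 − 0.25·53.8 = 47.8.

53.8, 47.8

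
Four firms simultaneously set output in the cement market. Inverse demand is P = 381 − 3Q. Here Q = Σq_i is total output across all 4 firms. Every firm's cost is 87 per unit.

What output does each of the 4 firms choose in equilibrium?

19.6

A representative firm's profit is π_i = q_i(381 − 3Q) − 87q_i, with Q = q_i + Σ_{j≠i} q_j.
First-order condition: 294 − 6q_i − 3Σ_{j≠i} q_j = 0.
Imposing symmetry (q_j = q for all j) turns Σ_{j≠i} q_j into 3q, so 294 = 15q and q = 19.6.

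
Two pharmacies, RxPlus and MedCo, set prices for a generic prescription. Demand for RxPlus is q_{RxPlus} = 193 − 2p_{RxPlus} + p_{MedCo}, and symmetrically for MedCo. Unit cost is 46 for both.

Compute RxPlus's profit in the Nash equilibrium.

RxPlus's profit: π = (p_{RxPlus} − 46)(193 − 2p_{RxPlus} + p_{MedCo}).
∂π/∂p_{RxPlus} = 285 − 4p_{RxPlus} + p_{MedCo} = 0 ⇒ p_{RxPlus} = 71.25 + 0.25p_{MedCo}.
The game is symmetric, so in equilibrium p_{MedCo} = p_{RxPlus}: the reaction function gives 0.75p_{RxPlus} = 71.25, hence p_{RxPlus} = 95.
q_{RxPlus} = 193 − 2·95 + 95 = 98.
Profit = (95 − 46)·98 = 4802.

4802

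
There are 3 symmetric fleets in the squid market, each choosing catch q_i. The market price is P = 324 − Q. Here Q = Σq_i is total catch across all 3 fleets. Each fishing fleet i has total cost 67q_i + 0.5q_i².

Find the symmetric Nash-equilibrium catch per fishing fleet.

51.4

A representative fishing fleet's profit is π_i = q_i(324 − Q) − 67q_i − 0.5q_i², with Q = q_i + Σ_{j≠i} q_j.
First-order condition: 257 − 3q_i − Σ_{j≠i} q_j = 0.
Imposing symmetry (q_j = q for all j) turns Σ_{j≠i} q_j into 2q, so 257 = 5q and q = 51.4.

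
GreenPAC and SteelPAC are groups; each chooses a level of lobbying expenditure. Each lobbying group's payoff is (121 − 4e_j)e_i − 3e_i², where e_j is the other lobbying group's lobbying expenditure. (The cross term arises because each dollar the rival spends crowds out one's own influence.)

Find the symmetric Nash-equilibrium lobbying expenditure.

12.1

GreenPAC's payoff is (121 − 4e_S)e_G − 3e_G².
∂π/∂e_G = 121 − 4e_S − 6e_G = 0, so e_G = 121/6 − (2/3)e_S.
By symmetry e_S = e_G; substituting into the reaction function, (5/3)e_G = 121/6 and e_G = 12.1.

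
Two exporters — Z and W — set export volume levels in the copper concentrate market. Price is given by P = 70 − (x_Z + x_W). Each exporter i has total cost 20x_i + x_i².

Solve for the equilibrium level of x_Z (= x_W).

10

Exporter Z's profit: π = x_Z(70 − (x_Z + x_W)) − 20x_Z − x_Z².
∂π/∂x_Z = 50 − 4x_Z − x_W = 0, so x_Z = 12.5 − 0.25x_W.
By symmetry x_W = x_Z; substituting into the reaction function, 1.25x_Z = 12.5 and x_Z = 10.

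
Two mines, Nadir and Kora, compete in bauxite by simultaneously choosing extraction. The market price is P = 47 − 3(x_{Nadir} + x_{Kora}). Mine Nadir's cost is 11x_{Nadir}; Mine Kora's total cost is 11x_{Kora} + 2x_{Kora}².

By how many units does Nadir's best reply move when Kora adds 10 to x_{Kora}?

Mine Nadir's profit: π = x_{Nadir}(47 − 3(x_{Nadir} + x_{Kora})) − 11x_{Nadir}.
∂π/∂x_{Nadir} = 36 − 6x_{Nadir} − 3x_{Kora} = 0, so x_{Nadir} = 6 − 0.5x_{Kora}.
The reaction-function slope is −0.5, so a 10-unit rise in x_{Kora} moves x_{Nadir} by −0.5 × 10 = −5. Nadir's best response falls — the actions are strategic substitutes.

-5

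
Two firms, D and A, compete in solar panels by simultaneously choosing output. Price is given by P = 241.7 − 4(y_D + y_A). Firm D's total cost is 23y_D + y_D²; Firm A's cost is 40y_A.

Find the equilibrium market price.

111.3875

Firm D's profit: π = y_D(241.7 − 4(y_D + y_A)) − 23y_D − y_D².
∂π/∂y_D = 218.7 − 10y_D − 4y_A = 0, so y_D = 21.87 − 0.4y_A.
For A: ∂π/∂y_A = 201.7 − 8y_A − 4y_D = 0 ⇒ y_A = 25.2125 − 0.5y_D.
Plugging y_A into D's best response: y_D = 21.87 − 0.4(25.2125 − 0.5y_D) ⇒ 0.8y_D = 11.785, so y_D = 2357/160.
Then y_A = 25.2125 − 0.5·(2357/160) = 5711/320.
Equilibrium price: P = 241.7 − 4·(2085/64) = 111.3875.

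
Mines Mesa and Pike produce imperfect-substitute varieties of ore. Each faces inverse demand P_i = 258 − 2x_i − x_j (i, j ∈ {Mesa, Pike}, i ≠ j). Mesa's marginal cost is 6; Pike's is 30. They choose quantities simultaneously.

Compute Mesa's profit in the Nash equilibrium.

5408

Mine Mesa's profit: π = x_{Mesa}(258 − 2x_{Mesa} − x_{Pike}) − 6x_{Mesa}.
∂π/∂x_{Mesa} = 252 − 4x_{Mesa} − x_{Pike} = 0 ⇒ x_{Mesa} = 63 − 0.25x_{Pike}.
Similarly x_{Pike} = 57 − 0.25x_{Mesa}.
Plugging x_{Pike} into Mesa's best response: x_{Mesa} = 63 − 0.25(57 − 0.25x_{Mesa}) ⇒ 0.9375x_{Mesa} = 48.75, so x_{Mesa} = 52.
Then x_{Pike} = 57 − 0.25·52 = 44.
P_{Mesa} = 258 − 2·52 − 44 = 110.
Profit = (110 − 6)·52 = 5408.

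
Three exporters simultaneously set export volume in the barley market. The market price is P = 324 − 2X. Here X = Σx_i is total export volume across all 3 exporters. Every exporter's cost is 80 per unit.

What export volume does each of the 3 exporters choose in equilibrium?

A representative exporter's profit is π_i = x_i(324 − 2X) − 80x_i, with X = x_i + Σ_{j≠i} x_j.
First-order condition: 244 − 4x_i − 2Σ_{j≠i} x_j = 0.
In a symmetric equilibrium every exporter chooses the same x, so Σ_{j≠i} x_j = 2x. The condition becomes 244 − 8x = 0, giving x = 244/8 = 30.5.

30.5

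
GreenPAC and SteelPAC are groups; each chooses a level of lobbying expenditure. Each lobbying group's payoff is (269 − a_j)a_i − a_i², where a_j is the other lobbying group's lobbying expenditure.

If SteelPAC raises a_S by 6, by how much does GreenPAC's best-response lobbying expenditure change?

-3

GreenPAC's payoff is (269 − a_S)a_G − a_G².
∂π/∂a_G = 269 − a_S − 2a_G = 0, so a_G = 134.5 − 0.5a_S.
The reaction-function slope is −0.5, so a 6-unit rise in a_S moves a_G by −0.5 × 6 = −3. GreenPAC's best response falls — the actions are strategic substitutes.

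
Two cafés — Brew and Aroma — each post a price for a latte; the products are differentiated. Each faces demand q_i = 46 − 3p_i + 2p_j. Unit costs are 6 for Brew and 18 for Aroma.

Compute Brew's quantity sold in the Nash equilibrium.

Brew's profit: π = (p_{Brew} − 6)(46 − 3p_{Brew} + 2p_{Aroma}).
∂π/∂p_{Brew} = 64 − 6p_{Brew} + 2p_{Aroma} = 0 ⇒ p_{Brew} = 32/3 + (1/3)p_{Aroma}.
Similarly p_{Aroma} = 50/3 + (1/3)p_{Brew}.
Plugging p_{Aroma} into Brew's best response: p_{Brew} = 32/3 + (1/3)(50/3 + (1/3)p_{Brew}) ⇒ (8/9)p_{Brew} = 146/9, so p_{Brew} = 18.25.
Then p_{Aroma} = 50/3 + (1/3)·18.25 = 22.75.
q_{Brew} = 46 − 3·18.25 + 2·22.75 = 36.75.

36.75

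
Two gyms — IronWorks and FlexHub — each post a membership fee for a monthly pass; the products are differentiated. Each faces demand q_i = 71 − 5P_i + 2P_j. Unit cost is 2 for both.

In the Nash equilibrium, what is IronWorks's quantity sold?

40.625

IronWorks's profit: π = (P_{IronWorks} − 2)(71 − 5P_{IronWorks} + 2P_{FlexHub}).
∂π/∂P_{IronWorks} = 81 − 10P_{IronWorks} + 2P_{FlexHub} = 0 ⇒ P_{IronWorks} = 8.1 + 0.2P_{FlexHub}.
Setting P_{IronWorks} = P_{FlexHub} in the reaction function: P_{IronWorks} = 8.1 + 0.2P_{IronWorks}, so P_{IronWorks} = 8.1 / 0.8 = 10.125.
q_{IronWorks} = 71 − 5·10.125 + 2·10.125 = 40.625.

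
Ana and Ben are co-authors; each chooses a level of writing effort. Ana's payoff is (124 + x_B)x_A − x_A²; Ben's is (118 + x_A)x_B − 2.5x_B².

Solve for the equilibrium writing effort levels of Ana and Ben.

Expanding Ana's payoff: 124x_A + x_Bx_A − x_A².
∂π/∂x_A = 124 + x_B − 2x_A = 0, so x_A = 62 + 0.5x_B.
Likewise for Ben: x_B = 23.6 + 0.2x_A.
Solving the two reaction functions simultaneously: (1 − (0.5)(0.2))x_A = 62 + 0.5·23.6, so 0.9x_A = 73.8 and x_A = 82.
Then x_B = 23.6 + 0.2·82 = 40.

82, 40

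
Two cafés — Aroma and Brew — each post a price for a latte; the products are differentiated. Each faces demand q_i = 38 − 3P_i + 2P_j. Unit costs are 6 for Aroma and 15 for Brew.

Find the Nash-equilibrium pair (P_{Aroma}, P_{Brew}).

Aroma's profit: π = (P_{Aroma} − 6)(38 − 3P_{Aroma} + 2P_{Brew}).
∂π/∂P_{Aroma} = 56 − 6P_{Aroma} + 2P_{Brew} = 0 ⇒ P_{Aroma} = 28/3 + (1/3)P_{Brew}.
Similarly P_{Brew} = 83/6 + (1/3)P_{Aroma}.
Solving the two reaction functions simultaneously: (1 − (1/3)(1/3))P_{Aroma} = 28/3 + (1/3)·(83/6), so (8/9)P_{Aroma} = 251/18 and P_{Aroma} = 15.6875.
Then P_{Brew} = 83/6 + (1/3)·15.6875 = 19.0625.

15.6875, 19.0625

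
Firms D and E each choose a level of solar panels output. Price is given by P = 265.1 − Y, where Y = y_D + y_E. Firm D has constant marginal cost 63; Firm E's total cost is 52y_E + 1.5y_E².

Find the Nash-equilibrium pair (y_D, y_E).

Firm D's profit: π = y_D(265.1 − (y_D + y_E)) − 63y_D.
∂π/∂y_D = 202.1 − 2y_D − y_E = 0, so y_D = 101.05 − 0.5y_E.
For E: ∂π/∂y_E = 213.1 − 5y_E − y_D = 0 ⇒ y_E = 42.62 − 0.2y_D.
Plugging y_E into D's best response: y_D = 101.05 − 0.5(42.62 − 0.2y_D) ⇒ 0.9y_D = 79.74, so y_D = 88.6.
Then y_E = 42.62 − 0.2·88.6 = 24.9.

88.6, 24.9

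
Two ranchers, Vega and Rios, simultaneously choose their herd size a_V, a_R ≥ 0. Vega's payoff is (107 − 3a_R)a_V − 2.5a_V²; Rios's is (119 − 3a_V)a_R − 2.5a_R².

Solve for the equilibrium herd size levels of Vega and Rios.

11.125, 17.125

Expanding Vega's payoff: 107a_V − 3a_Ra_V − 2.5a_V².
∂π/∂a_V = 107 − 3a_R − 5a_V = 0, so a_V = 21.4 − 0.6a_R.
Likewise for Rios: a_R = 23.8 − 0.6a_V.
Plugging a_R into Vega's best response: a_V = 21.4 − 0.6(23.8 − 0.6a_V) ⇒ 0.64a_V = 7.12, so a_V = 11.125.
Then a_R = 23.8 − 0.6·11.125 = 17.125.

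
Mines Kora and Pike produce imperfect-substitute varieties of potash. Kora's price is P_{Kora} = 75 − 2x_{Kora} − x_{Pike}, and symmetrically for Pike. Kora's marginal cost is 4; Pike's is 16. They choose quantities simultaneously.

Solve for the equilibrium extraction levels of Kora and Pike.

15, 11

Mine Kora's profit: π = x_{Kora}(75 − 2x_{Kora} − x_{Pike}) − 4x_{Kora}.
∂π/∂x_{Kora} = 71 − 4x_{Kora} − x_{Pike} = 0 ⇒ x_{Kora} = 17.75 − 0.25x_{Pike}.
Similarly x_{Pike} = 14.75 − 0.25x_{Kora}.
Plugging x_{Pike} into Kora's best response: x_{Kora} = 17.75 − 0.25(14.75 − 0.25x_{Kora}) ⇒ 0.9375x_{Kora} = 14.0625, so x_{Kora} = 15.
Then x_{Pike} = 14.75 − 0.25·15 = 11.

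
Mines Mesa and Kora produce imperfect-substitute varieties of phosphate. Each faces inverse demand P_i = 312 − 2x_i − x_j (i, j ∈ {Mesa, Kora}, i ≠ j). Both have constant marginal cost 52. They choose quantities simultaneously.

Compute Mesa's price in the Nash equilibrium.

Mine Mesa's profit: π = x_{Mesa}(312 − 2x_{Mesa} − x_{Kora}) − 52x_{Mesa}.
∂π/∂x_{Mesa} = 260 − 4x_{Mesa} − x_{Kora} = 0 ⇒ x_{Mesa} = 65 − 0.25x_{Kora}.
The game is symmetric, so in equilibrium x_{Kora} = x_{Mesa}: the reaction function gives 1.25x_{Mesa} = 65, hence x_{Mesa} = 52.
P_{Mesa} = 312 − 2·52 − 52 = 156.

156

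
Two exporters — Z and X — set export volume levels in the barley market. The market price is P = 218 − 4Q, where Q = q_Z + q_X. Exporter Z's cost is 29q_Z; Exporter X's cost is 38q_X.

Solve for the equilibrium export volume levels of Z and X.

Exporter Z's profit: π = q_Z(218 − 4(q_Z + q_X)) − 29q_Z.
∂π/∂q_Z = 189 − 8q_Z − 4q_X = 0, so q_Z = 23.625 − 0.5q_X.
By the same steps for X: q_X = 22.5 − 0.5q_Z.
Solving the two reaction functions simultaneously: (1 − (−0.5)(−0.5))q_Z = 23.625 − 0.5·22.5, so 0.75q_Z = 12.375 and q_Z = 16.5.
Then q_X = 22.5 − 0.5·16.5 = 14.25.

16.5, 14.25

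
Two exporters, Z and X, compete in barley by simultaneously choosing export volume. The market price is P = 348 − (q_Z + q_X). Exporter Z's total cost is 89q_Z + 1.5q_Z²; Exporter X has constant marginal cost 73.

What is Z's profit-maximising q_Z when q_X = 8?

50.2

Exporter Z's profit: π = q_Z(348 − (q_Z + q_X)) − 89q_Z − 1.5q_Z².
∂π/∂q_Z = 259 − 5q_Z − q_X = 0, so q_Z = 51.8 − 0.2q_X.
At q_X = 8: q_Z = 51.8 − 0.2·8 = 50.2.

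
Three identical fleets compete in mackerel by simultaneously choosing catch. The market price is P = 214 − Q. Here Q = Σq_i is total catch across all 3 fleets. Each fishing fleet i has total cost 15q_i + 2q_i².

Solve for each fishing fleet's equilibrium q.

A representative fishing fleet's profit is π_i = q_i(214 − Q) − 15q_i − 2q_i², with Q = q_i + Σ_{j≠i} q_j.
First-order condition: 199 − 6q_i − Σ_{j≠i} q_j = 0.
Imposing symmetry (q_j = q for all j) turns Σ_{j≠i} q_j into 2q, so 199 = 8q and q = 24.875.

24.875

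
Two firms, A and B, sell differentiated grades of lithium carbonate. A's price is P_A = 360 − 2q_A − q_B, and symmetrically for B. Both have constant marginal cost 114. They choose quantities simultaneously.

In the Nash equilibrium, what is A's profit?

Firm A's profit: π = q_A(360 − 2q_A − q_B) − 114q_A.
∂π/∂q_A = 246 − 4q_A − q_B = 0 ⇒ q_A = 61.5 − 0.25q_B.
By symmetry q_B = q_A; substituting into the reaction function, 1.25q_A = 61.5 and q_A = 49.2.
P_A = 360 − 2·49.2 − 49.2 = 212.4.
Profit = (212.4 − 114)·49.2 = 4841.28.

4841.28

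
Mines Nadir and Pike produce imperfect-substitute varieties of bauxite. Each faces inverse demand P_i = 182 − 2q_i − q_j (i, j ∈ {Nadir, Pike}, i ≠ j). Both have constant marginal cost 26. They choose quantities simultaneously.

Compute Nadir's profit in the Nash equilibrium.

Mine Nadir's profit: π = q_{Nadir}(182 − 2q_{Nadir} − q_{Pike}) − 26q_{Nadir}.
∂π/∂q_{Nadir} = 156 − 4q_{Nadir} − q_{Pike} = 0 ⇒ q_{Nadir} = 39 − 0.25q_{Pike}.
Setting q_{Nadir} = q_{Pike} in the reaction function: q_{Nadir} = 39 − 0.25q_{Nadir}, so q_{Nadir} = 39 / 1.25 = 31.2.
P_{Nadir} = 182 − 2·31.2 − 31.2 = 88.4.
Profit = (88.4 − 26)·31.2 = 1946.88.

1946.88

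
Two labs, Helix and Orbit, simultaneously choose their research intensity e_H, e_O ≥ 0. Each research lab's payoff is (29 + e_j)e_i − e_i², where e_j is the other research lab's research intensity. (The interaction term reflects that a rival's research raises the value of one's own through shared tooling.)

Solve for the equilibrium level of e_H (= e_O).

Helix's payoff is (29 + e_O)e_H − e_H².
∂π/∂e_H = 29 + e_O − 2e_H = 0, so e_H = 14.5 + 0.5e_O.
Setting e_H = e_O in the reaction function: e_H = 14.5 + 0.5e_H, so e_H = 14.5 / 0.5 = 29.

29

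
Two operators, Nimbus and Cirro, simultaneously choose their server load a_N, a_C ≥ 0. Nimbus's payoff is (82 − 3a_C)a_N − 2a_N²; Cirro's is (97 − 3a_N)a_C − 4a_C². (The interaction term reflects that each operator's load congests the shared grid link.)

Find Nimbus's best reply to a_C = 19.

6.25

Expanding Nimbus's payoff: 82a_N − 3a_Ca_N − 2a_N².
∂π/∂a_N = 82 − 3a_C − 4a_N = 0, so a_N = 20.5 − 0.75a_C.
At a_C = 19: a_N = 20.5 − 0.75·19 = 6.25.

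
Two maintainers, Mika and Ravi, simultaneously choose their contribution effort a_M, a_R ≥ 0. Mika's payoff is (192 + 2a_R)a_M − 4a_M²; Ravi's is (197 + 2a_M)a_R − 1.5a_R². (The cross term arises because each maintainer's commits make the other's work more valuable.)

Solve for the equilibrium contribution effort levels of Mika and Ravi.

48.5, 98

Expanding Mika's payoff: 192a_M + 2a_Ra_M − 4a_M².
∂π/∂a_M = 192 + 2a_R − 8a_M = 0, so a_M = 24 + 0.25a_R.
Likewise for Ravi: a_R = 197/3 + (2/3)a_M.
Substituting the second reaction function into the first: a_M = 24 + 0.25(197/3 + (2/3)a_M), which gives (5/6)a_M = 485/12 ⇒ a_M = 48.5.
Then a_R = 197/3 + (2/3)·48.5 = 98.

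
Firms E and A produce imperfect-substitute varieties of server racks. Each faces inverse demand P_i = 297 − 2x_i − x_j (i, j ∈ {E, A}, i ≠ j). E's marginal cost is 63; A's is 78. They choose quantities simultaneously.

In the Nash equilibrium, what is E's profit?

4569.68

Firm E's profit: π = x_E(297 − 2x_E − x_A) − 63x_E.
∂π/∂x_E = 234 − 4x_E − x_A = 0 ⇒ x_E = 58.5 − 0.25x_A.
Similarly x_A = 54.75 − 0.25x_E.
Plugging x_A into E's best response: x_E = 58.5 − 0.25(54.75 − 0.25x_E) ⇒ 0.9375x_E = 44.8125, so x_E = 47.8.
Then x_A = 54.75 − 0.25·47.8 = 42.8.
P_E = 297 − 2·47.8 − 42.8 = 158.6.
Profit = (158.6 − 63)·47.8 = 4569.68.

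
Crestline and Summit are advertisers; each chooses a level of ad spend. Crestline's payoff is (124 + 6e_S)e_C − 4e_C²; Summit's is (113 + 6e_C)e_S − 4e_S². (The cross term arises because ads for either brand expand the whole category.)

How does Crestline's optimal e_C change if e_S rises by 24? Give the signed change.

18

Expanding Crestline's payoff: 124e_C + 6e_Se_C − 4e_C².
∂π/∂e_C = 124 + 6e_S − 8e_C = 0, so e_C = 15.5 + 0.75e_S.
The reaction-function slope is 0.75, so a 24-unit rise in e_S moves e_C by 0.75 × 24 = 18. Crestline's best response rises — the actions are strategic complements.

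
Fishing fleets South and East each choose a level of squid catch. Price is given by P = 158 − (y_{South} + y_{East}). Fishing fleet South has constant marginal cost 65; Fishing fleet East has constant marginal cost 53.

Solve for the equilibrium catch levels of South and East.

Fishing fleet South's profit: π = y_{South}(158 − (y_{South} + y_{East})) − 65y_{South}.
∂π/∂y_{South} = 93 − 2y_{South} − y_{East} = 0, so y_{South} = 46.5 − 0.5y_{East}.
By the same steps for East: y_{East} = 52.5 − 0.5y_{South}.
Substituting the second reaction function into the first: y_{South} = 46.5 − 0.5(52.5 − 0.5y_{South}), which gives 0.75y_{South} = 20.25 ⇒ y_{South} = 27.
Then y_{East} = 52.5 − 0.5·27 = 39.

27, 39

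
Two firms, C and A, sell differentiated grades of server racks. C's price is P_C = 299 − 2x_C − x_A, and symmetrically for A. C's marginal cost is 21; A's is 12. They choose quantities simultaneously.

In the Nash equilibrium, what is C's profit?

Firm C's profit: π = x_C(299 − 2x_C − x_A) − 21x_C.
∂π/∂x_C = 278 − 4x_C − x_A = 0 ⇒ x_C = 69.5 − 0.25x_A.
Similarly x_A = 71.75 − 0.25x_C.
Plugging x_A into C's best response: x_C = 69.5 − 0.25(71.75 − 0.25x_C) ⇒ 0.9375x_C = 51.5625, so x_C = 55.
Then x_A = 71.75 − 0.25·55 = 58.
P_C = 299 − 2·55 − 58 = 131.
Profit = (131 − 21)·55 = 6050.

6050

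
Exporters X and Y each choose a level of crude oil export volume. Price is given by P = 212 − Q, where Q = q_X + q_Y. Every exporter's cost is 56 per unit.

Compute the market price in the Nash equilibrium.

108

Exporter X's profit: π = q_X(212 − (q_X + q_Y)) − 56q_X.
∂π/∂q_X = 156 − 2q_X − q_Y = 0, so q_X = 78 − 0.5q_Y.
Setting q_X = q_Y in the reaction function: q_X = 78 − 0.5q_X, so q_X = 78 / 1.5 = 52.
Equilibrium price: P = 212 − 104 = 108.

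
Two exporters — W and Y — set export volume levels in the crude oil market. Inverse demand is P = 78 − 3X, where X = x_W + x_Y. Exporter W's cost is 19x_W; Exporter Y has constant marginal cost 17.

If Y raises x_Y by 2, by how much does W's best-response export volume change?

-1

Exporter W's profit: π = x_W(78 − 3(x_W + x_Y)) − 19x_W.
∂π/∂x_W = 59 − 6x_W − 3x_Y = 0, so x_W = 59/6 − 0.5x_Y.
The reaction-function slope is −0.5, so a 2-unit rise in x_Y moves x_W by −0.5 × 2 = −1. W's best response falls — the actions are strategic substitutes.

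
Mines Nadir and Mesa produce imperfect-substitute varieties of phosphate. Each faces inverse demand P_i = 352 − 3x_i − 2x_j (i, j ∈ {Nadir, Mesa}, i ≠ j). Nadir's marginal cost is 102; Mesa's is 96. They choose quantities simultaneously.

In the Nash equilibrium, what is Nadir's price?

194.625

Mine Nadir's profit: π = x_{Nadir}(352 − 3x_{Nadir} − 2x_{Mesa}) − 102x_{Nadir}.
∂π/∂x_{Nadir} = 250 − 6x_{Nadir} − 2x_{Mesa} = 0 ⇒ x_{Nadir} = 125/3 − (1/3)x_{Mesa}.
Similarly x_{Mesa} = 128/3 − (1/3)x_{Nadir}.
Solving the two reaction functions simultaneously: (1 − (−1/3)(−1/3))x_{Nadir} = 125/3 − (1/3)·(128/3), so (8/9)x_{Nadir} = 247/9 and x_{Nadir} = 30.875.
Then x_{Mesa} = 128/3 − (1/3)·30.875 = 32.375.
P_{Nadir} = 352 − 3·30.875 − 2·32.375 = 194.625.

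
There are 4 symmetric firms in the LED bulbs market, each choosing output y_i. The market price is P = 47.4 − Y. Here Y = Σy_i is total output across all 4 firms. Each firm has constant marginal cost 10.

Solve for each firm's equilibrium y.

A representative firm's profit is π_i = y_i(47.4 − Y) − 10y_i, with Y = y_i + Σ_{j≠i} y_j.
First-order condition: 37.4 − 2y_i − Σ_{j≠i} y_j = 0.
With identical firms, set every y_j = y: then 37.4 − 2y − 3y = 0, i.e. y = 37.4/5 = 7.48.

7.48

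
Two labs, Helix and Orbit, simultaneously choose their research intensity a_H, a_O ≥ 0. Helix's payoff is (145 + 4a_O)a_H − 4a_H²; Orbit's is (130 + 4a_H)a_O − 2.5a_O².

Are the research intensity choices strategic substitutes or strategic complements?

strategic complements

Expanding Helix's payoff: 145a_H + 4a_Oa_H − 4a_H².
∂π/∂a_H = 145 + 4a_O − 8a_H = 0, so a_H = 18.125 + 0.5a_O.
The best-response slope da_H/da_O = 0.5 > 0: the reaction function is upward-sloping, so the choices are strategic complements.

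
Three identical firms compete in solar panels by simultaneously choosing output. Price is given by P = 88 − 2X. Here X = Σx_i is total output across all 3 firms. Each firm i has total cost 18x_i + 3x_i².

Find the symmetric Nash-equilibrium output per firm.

A representative firm's profit is π_i = x_i(88 − 2X) − 18x_i − 3x_i², with X = x_i + Σ_{j≠i} x_j.
First-order condition: 70 − 10x_i − 2Σ_{j≠i} x_j = 0.
Imposing symmetry (x_j = x for all j) turns Σ_{j≠i} x_j into 2x, so 70 = 14x and x = 5.

5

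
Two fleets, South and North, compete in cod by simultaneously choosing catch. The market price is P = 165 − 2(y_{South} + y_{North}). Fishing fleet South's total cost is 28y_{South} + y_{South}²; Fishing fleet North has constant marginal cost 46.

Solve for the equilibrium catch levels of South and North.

Fishing fleet South's profit: π = y_{South}(165 − 2(y_{South} + y_{North})) − 28y_{South} − y_{South}².
∂π/∂y_{South} = 137 − 6y_{South} − 2y_{North} = 0, so y_{South} = 137/6 − (1/3)y_{North}.
For North: ∂π/∂y_{North} = 119 − 4y_{North} − 2y_{South} = 0 ⇒ y_{North} = 29.75 − 0.5y_{South}.
Solving the two reaction functions simultaneously: (1 − (−1/3)(−0.5))y_{South} = 137/6 − (1/3)·29.75, so (5/6)y_{South} = 155/12 and y_{South} = 15.5.
Then y_{North} = 29.75 − 0.5·15.5 = 22.

15.5, 22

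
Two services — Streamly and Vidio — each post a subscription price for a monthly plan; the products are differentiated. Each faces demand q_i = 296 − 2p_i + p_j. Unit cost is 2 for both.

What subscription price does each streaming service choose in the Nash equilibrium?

Streamly's profit: π = (p_{Streamly} − 2)(296 − 2p_{Streamly} + p_{Vidio}).
∂π/∂p_{Streamly} = 300 − 4p_{Streamly} + p_{Vidio} = 0 ⇒ p_{Streamly} = 75 + 0.25p_{Vidio}.
Setting p_{Streamly} = p_{Vidio} in the reaction function: p_{Streamly} = 75 + 0.25p_{Streamly}, so p_{Streamly} = 75 / 0.75 = 100.

100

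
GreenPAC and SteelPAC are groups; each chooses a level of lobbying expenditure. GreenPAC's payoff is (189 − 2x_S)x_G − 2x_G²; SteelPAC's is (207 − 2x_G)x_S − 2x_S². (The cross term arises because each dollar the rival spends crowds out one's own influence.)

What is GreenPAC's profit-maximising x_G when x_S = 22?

36.25

Expanding GreenPAC's payoff: 189x_G − 2x_Sx_G − 2x_G².
∂π/∂x_G = 189 − 2x_S − 4x_G = 0, so x_G = 47.25 − 0.5x_S.
At x_S = 22: x_G = 47.25 − 0.5·22 = 36.25.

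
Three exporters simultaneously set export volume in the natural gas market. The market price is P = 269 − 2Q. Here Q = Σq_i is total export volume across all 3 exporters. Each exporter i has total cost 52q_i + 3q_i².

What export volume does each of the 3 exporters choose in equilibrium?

A representative exporter's profit is π_i = q_i(269 − 2Q) − 52q_i − 3q_i², with Q = q_i + Σ_{j≠i} q_j.
First-order condition: 217 − 10q_i − 2Σ_{j≠i} q_j = 0.
With identical exporters, set every q_j = q: then 217 − 10q − 4q = 0, i.e. q = 217/14 = 15.5.

15.5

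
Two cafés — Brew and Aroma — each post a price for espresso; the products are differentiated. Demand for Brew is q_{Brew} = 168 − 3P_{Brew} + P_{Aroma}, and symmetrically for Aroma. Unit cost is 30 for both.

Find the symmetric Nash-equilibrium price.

Brew's profit: π = (P_{Brew} − 30)(168 − 3P_{Brew} + P_{Aroma}).
∂π/∂P_{Brew} = 258 − 6P_{Brew} + P_{Aroma} = 0 ⇒ P_{Brew} = 43 + (1/6)P_{Aroma}.
By symmetry P_{Aroma} = P_{Brew}; substituting into the reaction function, (5/6)P_{Brew} = 43 and P_{Brew} = 51.6.

51.6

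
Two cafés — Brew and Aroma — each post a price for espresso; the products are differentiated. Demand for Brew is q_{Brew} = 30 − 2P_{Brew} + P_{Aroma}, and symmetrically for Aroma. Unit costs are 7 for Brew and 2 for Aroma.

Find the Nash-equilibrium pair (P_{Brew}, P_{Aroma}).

14, 12

Brew's profit: π = (P_{Brew} − 7)(30 − 2P_{Brew} + P_{Aroma}).
∂π/∂P_{Brew} = 44 − 4P_{Brew} + P_{Aroma} = 0 ⇒ P_{Brew} = 11 + 0.25P_{Aroma}.
Similarly P_{Aroma} = 8.5 + 0.25P_{Brew}.
Plugging P_{Aroma} into Brew's best response: P_{Brew} = 11 + 0.25(8.5 + 0.25P_{Brew}) ⇒ 0.9375P_{Brew} = 13.125, so P_{Brew} = 14.
Then P_{Aroma} = 8.5 + 0.25·14 = 12.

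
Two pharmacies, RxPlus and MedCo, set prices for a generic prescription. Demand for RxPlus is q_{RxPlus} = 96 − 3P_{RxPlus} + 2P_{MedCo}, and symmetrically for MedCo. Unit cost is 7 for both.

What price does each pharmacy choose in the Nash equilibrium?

29.25

RxPlus's profit: π = (P_{RxPlus} − 7)(96 − 3P_{RxPlus} + 2P_{MedCo}).
∂π/∂P_{RxPlus} = 117 − 6P_{RxPlus} + 2P_{MedCo} = 0 ⇒ P_{RxPlus} = 19.5 + (1/3)P_{MedCo}.
The game is symmetric, so in equilibrium P_{MedCo} = P_{RxPlus}: the reaction function gives (2/3)P_{RxPlus} = 19.5, hence P_{RxPlus} = 29.25.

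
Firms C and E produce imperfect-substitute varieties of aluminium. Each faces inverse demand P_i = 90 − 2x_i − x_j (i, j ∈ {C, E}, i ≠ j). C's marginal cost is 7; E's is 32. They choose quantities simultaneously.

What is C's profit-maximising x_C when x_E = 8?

Firm C's profit: π = x_C(90 − 2x_C − x_E) − 7x_C.
∂π/∂x_C = 83 − 4x_C − x_E = 0 ⇒ x_C = 20.75 − 0.25x_E.
At x_E = 8: x_C = 20.75 − 0.25·8 = 18.75.

18.75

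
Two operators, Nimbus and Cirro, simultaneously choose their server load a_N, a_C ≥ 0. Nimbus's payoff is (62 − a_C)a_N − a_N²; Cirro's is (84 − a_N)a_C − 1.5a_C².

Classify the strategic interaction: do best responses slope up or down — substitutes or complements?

strategic substitutes

Expanding Nimbus's payoff: 62a_N − a_Ca_N − a_N².
∂π/∂a_N = 62 − a_C − 2a_N = 0, so a_N = 31 − 0.5a_C.
The best-response slope da_N/da_C = −0.5 < 0: the reaction function is downward-sloping, so the choices are strategic substitutes.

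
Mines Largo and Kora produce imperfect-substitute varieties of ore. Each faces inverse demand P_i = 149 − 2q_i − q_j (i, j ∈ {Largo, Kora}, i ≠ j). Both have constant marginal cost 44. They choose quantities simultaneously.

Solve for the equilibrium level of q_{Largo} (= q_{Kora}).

21

Mine Largo's profit: π = q_{Largo}(149 − 2q_{Largo} − q_{Kora}) − 44q_{Largo}.
∂π/∂q_{Largo} = 105 − 4q_{Largo} − q_{Kora} = 0 ⇒ q_{Largo} = 26.25 − 0.25q_{Kora}.
By symmetry q_{Kora} = q_{Largo}; substituting into the reaction function, 1.25q_{Largo} = 26.25 and q_{Largo} = 21.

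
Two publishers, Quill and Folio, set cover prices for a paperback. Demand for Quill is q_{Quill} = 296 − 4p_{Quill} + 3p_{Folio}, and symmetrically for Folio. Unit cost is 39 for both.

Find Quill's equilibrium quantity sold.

205.6

Quill's profit: π = (p_{Quill} − 39)(296 − 4p_{Quill} + 3p_{Folio}).
∂π/∂p_{Quill} = 452 − 8p_{Quill} + 3p_{Folio} = 0 ⇒ p_{Quill} = 56.5 + 0.375p_{Folio}.
Setting p_{Quill} = p_{Folio} in the reaction function: p_{Quill} = 56.5 + 0.375p_{Quill}, so p_{Quill} = 56.5 / 0.625 = 90.4.
q_{Quill} = 296 − 4·90.4 + 3·90.4 = 205.6.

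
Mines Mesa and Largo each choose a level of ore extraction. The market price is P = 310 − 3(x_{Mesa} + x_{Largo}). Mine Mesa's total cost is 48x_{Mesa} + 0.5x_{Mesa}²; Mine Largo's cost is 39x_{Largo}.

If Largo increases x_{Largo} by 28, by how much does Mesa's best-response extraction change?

-12

Mine Mesa's profit: π = x_{Mesa}(310 − 3(x_{Mesa} + x_{Largo})) − 48x_{Mesa} − 0.5x_{Mesa}².
∂π/∂x_{Mesa} = 262 − 7x_{Mesa} − 3x_{Largo} = 0, so x_{Mesa} = 262/7 − (3/7)x_{Largo}.
The reaction-function slope is −3/7, so a 28-unit rise in x_{Largo} moves x_{Mesa} by −3/7 × 28 = −12. Mesa's best response falls — the actions are strategic substitutes.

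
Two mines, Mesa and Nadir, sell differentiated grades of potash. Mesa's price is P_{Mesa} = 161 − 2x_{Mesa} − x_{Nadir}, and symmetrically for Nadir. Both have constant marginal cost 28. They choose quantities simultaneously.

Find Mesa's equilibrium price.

Mine Mesa's profit: π = x_{Mesa}(161 − 2x_{Mesa} − x_{Nadir}) − 28x_{Mesa}.
∂π/∂x_{Mesa} = 133 − 4x_{Mesa} − x_{Nadir} = 0 ⇒ x_{Mesa} = 33.25 − 0.25x_{Nadir}.
The game is symmetric, so in equilibrium x_{Nadir} = x_{Mesa}: the reaction function gives 1.25x_{Mesa} = 33.25, hence x_{Mesa} = 26.6.
P_{Mesa} = 161 − 2·26.6 − 26.6 = 81.2.

81.2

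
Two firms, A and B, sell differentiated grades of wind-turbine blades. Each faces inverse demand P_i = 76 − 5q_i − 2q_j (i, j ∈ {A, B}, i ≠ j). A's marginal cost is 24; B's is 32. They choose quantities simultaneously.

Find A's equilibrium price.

Firm A's profit: π = q_A(76 − 5q_A − 2q_B) − 24q_A.
∂π/∂q_A = 52 − 10q_A − 2q_B = 0 ⇒ q_A = 5.2 − 0.2q_B.
Similarly q_B = 4.4 − 0.2q_A.
Solving the two reaction functions simultaneously: (1 − (−0.2)(−0.2))q_A = 5.2 − 0.2·4.4, so 0.96q_A = 4.32 and q_A = 4.5.
Then q_B = 4.4 − 0.2·4.5 = 3.5.
P_A = 76 − 5·4.5 − 2·3.5 = 46.5.

46.5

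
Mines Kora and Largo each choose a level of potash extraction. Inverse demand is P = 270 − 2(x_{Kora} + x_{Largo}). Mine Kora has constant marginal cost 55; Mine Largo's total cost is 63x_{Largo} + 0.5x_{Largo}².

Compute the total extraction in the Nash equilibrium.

66.1875

Mine Kora's profit: π = x_{Kora}(270 − 2(x_{Kora} + x_{Largo})) − 55x_{Kora}.
∂π/∂x_{Kora} = 215 − 4x_{Kora} − 2x_{Largo} = 0, so x_{Kora} = 53.75 − 0.5x_{Largo}.
For Largo: ∂π/∂x_{Largo} = 207 − 5x_{Largo} − 2x_{Kora} = 0 ⇒ x_{Largo} = 41.4 − 0.4x_{Kora}.
Substituting the second reaction function into the first: x_{Kora} = 53.75 − 0.5(41.4 − 0.4x_{Kora}), which gives 0.8x_{Kora} = 33.05 ⇒ x_{Kora} = 41.3125.
Then x_{Largo} = 41.4 − 0.4·41.3125 = 24.875.
Total extraction: 41.3125 + 24.875 = 66.1875.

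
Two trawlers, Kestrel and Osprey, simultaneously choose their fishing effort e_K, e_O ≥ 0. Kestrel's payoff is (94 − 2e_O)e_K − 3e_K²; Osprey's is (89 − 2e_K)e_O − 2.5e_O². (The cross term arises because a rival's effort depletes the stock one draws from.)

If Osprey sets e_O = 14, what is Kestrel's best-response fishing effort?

Expanding Kestrel's payoff: 94e_K − 2e_Oe_K − 3e_K².
∂π/∂e_K = 94 − 2e_O − 6e_K = 0, so e_K = 47/3 − (1/3)e_O.
At e_O = 14: e_K = 47/3 − (1/3)·14 = 11.

11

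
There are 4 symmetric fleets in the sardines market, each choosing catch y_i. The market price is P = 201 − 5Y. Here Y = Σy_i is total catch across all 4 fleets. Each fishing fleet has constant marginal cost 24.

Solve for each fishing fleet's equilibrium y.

A representative fishing fleet's profit is π_i = y_i(201 − 5Y) − 24y_i, with Y = y_i + Σ_{j≠i} y_j.
First-order condition: 177 − 10y_i − 5Σ_{j≠i} y_j = 0.
With identical fishing fleets, set every y_j = y: then 177 − 10y − 15y = 0, i.e. y = 177/25 = 7.08.

7.08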